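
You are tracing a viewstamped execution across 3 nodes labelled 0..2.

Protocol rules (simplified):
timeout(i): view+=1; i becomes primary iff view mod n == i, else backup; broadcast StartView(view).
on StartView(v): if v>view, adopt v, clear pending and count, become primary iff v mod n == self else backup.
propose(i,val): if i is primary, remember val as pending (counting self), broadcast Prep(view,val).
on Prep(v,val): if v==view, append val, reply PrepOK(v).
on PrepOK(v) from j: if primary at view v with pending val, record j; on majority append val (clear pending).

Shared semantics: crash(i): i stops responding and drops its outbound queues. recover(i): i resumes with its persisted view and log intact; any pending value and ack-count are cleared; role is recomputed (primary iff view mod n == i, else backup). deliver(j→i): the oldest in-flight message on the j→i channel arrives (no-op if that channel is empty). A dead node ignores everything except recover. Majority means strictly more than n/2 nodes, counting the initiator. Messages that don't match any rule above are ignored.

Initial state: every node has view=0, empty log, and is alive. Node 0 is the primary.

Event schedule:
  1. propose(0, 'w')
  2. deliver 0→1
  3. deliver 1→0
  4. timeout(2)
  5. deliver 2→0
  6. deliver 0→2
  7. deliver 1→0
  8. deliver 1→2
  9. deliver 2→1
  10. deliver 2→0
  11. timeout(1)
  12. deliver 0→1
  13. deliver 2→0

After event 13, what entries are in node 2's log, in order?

empty

after 1 — propose(0,'w'): ·
after 2 — deliver 0→1: n1:back/v0/[w]
after 3 — deliver 1→0: n0:prim/v0/[w]
after 4 — timeout(2): n2:back/v1/[-]
after 5 — deliver 2→0: n0:back/v1/[w]
after 6 — deliver 0→2: ·
after 7 — deliver 1→0: ·
after 8 — deliver 1→2: ·
after 9 — deliver 2→1: n1:prim/v1/[w]
after 10 — deliver 2→0: ·
after 11 — timeout(1): n1:back/v2/[w]
after 12 — deliver 0→1: ·
after 13 — deliver 2→0: ·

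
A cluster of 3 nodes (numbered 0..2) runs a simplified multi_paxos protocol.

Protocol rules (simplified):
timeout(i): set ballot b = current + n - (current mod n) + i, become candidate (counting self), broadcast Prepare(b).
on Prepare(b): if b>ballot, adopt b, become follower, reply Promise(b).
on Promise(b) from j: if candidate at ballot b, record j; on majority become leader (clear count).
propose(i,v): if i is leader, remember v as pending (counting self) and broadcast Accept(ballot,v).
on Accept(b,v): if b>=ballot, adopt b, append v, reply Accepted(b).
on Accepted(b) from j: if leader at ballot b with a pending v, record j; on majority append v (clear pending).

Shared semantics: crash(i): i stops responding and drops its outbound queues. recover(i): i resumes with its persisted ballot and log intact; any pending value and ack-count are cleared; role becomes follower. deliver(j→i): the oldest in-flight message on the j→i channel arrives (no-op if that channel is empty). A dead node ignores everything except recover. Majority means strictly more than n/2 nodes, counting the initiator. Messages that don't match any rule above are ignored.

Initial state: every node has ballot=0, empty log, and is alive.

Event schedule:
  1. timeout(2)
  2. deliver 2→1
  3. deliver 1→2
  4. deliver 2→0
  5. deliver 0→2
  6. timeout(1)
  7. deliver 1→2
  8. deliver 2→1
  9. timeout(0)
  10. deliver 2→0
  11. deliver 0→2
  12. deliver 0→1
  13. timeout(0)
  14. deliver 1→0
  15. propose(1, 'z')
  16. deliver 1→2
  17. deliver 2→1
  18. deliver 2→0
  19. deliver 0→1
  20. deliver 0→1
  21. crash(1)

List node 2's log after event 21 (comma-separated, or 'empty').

z

1. timeout(2):  <2:cand b5 ->
2. deliver 2→1:  <1:foll b5 ->
3. deliver 1→2:  <2:lead b5 ->
4. deliver 2→0:  <0:foll b5 ->
5. deliver 0→2:  nop
6. timeout(1):  <1:cand b7 ->
7. deliver 1→2:  <2:foll b7 ->
8. deliver 2→1:  <1:lead b7 ->
9. timeout(0):  <0:cand b6 ->
10. deliver 2→0:  nop
11. deliver 0→2:  nop
12. deliver 0→1:  nop
13. timeout(0):  <0:cand b9 ->
14. deliver 1→0:  nop
15. propose(1,'z'):  nop
16. deliver 1→2:  <2:foll b7 z>
17. deliver 2→1:  <1:lead b7 z>
18. deliver 2→0:  nop
19. deliver 0→1:  <1:foll b9 z>
20. deliver 0→1:  nop
21. crash(1):  <1:✗foll b9 z>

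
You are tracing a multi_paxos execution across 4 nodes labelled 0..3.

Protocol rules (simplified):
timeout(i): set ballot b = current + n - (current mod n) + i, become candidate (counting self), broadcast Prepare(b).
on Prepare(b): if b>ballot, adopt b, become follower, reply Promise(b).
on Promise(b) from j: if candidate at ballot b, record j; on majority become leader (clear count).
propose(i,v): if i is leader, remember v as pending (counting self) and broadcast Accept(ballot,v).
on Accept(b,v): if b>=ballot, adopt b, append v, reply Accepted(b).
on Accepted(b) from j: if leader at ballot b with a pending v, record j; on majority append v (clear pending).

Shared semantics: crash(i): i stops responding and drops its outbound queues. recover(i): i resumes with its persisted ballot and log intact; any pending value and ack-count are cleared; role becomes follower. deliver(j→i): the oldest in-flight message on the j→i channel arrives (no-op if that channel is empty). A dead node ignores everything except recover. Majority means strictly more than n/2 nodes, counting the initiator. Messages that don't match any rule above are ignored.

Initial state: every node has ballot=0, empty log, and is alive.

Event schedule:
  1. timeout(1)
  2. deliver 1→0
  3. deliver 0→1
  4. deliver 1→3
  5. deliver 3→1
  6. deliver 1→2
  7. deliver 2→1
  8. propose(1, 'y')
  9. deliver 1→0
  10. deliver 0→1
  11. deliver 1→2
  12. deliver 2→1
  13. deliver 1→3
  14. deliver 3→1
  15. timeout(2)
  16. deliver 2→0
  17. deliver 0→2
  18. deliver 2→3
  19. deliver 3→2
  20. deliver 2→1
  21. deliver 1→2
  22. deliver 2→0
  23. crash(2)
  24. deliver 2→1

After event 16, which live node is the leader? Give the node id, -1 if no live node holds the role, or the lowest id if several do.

1

1. timeout(1):  <1:cand b5 ->
2. deliver 1→0:  <0:foll b5 ->
3. deliver 0→1:  nop
4. deliver 1→3:  <3:foll b5 ->
5. deliver 3→1:  <1:lead b5 ->
6. deliver 1→2:  <2:foll b5 ->
7. deliver 2→1:  nop
8. propose(1,'y'):  nop
9. deliver 1→0:  <0:foll b5 y>
10. deliver 0→1:  nop
11. deliver 1→2:  <2:foll b5 y>
12. deliver 2→1:  <1:lead b5 y>
13. deliver 1→3:  <3:foll b5 y>
14. deliver 3→1:  nop
15. timeout(2):  <2:cand b10 y>
16. deliver 2→0:  <0:foll b10 y>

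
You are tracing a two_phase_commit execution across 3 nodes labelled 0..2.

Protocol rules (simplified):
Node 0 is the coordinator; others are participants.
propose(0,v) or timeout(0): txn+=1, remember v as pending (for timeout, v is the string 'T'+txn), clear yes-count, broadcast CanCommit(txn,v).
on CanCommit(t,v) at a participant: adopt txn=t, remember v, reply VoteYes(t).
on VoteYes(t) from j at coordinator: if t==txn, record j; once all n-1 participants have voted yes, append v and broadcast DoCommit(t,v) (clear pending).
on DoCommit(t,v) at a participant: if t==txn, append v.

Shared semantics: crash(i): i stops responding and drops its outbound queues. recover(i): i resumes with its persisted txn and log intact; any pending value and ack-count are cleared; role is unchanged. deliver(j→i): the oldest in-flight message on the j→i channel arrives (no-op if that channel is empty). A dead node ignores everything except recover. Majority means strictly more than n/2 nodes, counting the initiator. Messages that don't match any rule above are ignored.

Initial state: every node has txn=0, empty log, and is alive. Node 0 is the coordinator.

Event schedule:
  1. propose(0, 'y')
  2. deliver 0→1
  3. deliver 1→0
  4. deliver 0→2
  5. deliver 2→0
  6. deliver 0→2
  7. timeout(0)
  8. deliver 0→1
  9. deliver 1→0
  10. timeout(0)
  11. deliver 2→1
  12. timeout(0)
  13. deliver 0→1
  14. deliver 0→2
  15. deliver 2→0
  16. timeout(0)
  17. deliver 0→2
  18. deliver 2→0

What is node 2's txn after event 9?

after 1 — propose(0,'y'): n0:coor/t1/[-]
after 2 — deliver 0→1: n1:part/t1/[-]
after 3 — deliver 1→0: ·
after 4 — deliver 0→2: n2:part/t1/[-]
after 5 — deliver 2→0: n0:coor/t1/[y]
after 6 — deliver 0→2: n2:part/t1/[y]
after 7 — timeout(0): n0:coor/t2/[y]
after 8 — deliver 0→1: n1:part/t1/[y]
after 9 — deliver 1→0: ·

1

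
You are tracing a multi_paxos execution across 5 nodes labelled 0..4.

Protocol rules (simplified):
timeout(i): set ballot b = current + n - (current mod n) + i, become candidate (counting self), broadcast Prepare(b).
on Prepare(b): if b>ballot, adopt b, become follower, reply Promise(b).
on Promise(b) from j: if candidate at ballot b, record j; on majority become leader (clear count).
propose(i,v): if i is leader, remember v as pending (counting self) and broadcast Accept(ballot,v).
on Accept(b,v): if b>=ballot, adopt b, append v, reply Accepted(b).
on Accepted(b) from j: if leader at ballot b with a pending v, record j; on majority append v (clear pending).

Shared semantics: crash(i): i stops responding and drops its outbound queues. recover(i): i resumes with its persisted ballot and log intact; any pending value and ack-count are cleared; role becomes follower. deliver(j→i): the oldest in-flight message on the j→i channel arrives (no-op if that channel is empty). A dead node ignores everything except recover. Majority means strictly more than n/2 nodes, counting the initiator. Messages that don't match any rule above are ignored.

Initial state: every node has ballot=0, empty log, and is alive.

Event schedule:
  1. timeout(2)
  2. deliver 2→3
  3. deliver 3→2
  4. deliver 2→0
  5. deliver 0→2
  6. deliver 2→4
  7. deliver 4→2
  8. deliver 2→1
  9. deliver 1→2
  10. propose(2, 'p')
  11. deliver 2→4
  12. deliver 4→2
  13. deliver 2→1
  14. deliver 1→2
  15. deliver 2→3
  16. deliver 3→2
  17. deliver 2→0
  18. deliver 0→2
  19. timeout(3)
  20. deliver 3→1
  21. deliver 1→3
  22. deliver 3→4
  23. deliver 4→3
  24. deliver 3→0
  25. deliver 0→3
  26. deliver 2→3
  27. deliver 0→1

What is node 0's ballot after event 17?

7

[1] timeout(2) → N2(cand b7 [-])
[2] deliver 2→3 → N3(foll b7 [-])
[3] deliver 3→2 → ∅
[4] deliver 2→0 → N0(foll b7 [-])
[5] deliver 0→2 → N2(lead b7 [-])
[6] deliver 2→4 → N4(foll b7 [-])
[7] deliver 4→2 → ∅
[8] deliver 2→1 → N1(foll b7 [-])
[9] deliver 1→2 → ∅
[10] propose(2,'p') → ∅
[11] deliver 2→4 → N4(foll b7 [p])
[12] deliver 4→2 → ∅
[13] deliver 2→1 → N1(foll b7 [p])
[14] deliver 1→2 → N2(lead b7 [p])
[15] deliver 2→3 → N3(foll b7 [p])
[16] deliver 3→2 → ∅
[17] deliver 2→0 → N0(foll b7 [p])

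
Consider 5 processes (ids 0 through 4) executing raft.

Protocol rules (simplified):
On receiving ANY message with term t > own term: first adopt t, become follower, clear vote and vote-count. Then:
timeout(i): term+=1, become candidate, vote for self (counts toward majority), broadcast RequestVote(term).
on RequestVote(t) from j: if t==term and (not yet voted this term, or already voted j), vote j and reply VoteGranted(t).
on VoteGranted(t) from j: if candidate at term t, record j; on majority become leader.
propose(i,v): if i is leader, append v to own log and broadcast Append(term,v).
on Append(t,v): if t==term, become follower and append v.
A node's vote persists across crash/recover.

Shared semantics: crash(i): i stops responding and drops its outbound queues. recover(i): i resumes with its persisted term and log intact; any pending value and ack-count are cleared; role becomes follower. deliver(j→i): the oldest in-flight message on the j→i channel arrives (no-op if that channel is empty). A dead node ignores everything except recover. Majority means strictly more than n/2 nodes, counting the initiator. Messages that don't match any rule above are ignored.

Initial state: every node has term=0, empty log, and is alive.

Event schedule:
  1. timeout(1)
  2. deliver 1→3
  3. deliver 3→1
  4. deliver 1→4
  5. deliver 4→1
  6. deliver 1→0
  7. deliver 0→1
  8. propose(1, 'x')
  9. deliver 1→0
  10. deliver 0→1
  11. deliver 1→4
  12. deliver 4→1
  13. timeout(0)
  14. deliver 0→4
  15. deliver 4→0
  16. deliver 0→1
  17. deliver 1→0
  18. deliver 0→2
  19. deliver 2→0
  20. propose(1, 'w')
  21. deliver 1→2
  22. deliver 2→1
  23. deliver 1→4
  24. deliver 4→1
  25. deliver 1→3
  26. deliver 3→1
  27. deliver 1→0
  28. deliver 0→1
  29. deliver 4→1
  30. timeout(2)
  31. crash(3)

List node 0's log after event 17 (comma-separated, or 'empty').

e1 timeout(1): 1[cand,t=1,-]
e2 deliver 1→3: 3[foll,t=1,-]
e3 deliver 3→1: ·
e4 deliver 1→4: 4[foll,t=1,-]
e5 deliver 4→1: 1[lead,t=1,-]
e6 deliver 1→0: 0[foll,t=1,-]
e7 deliver 0→1: ·
e8 propose(1,'x'): 1[lead,t=1,x]
e9 deliver 1→0: 0[foll,t=1,x]
e10 deliver 0→1: ·
e11 deliver 1→4: 4[foll,t=1,x]
e12 deliver 4→1: ·
e13 timeout(0): 0[cand,t=2,x]
e14 deliver 0→4: 4[foll,t=2,x]
e15 deliver 4→0: ·
e16 deliver 0→1: 1[foll,t=2,x]
e17 deliver 1→0: 0[lead,t=2,x]

x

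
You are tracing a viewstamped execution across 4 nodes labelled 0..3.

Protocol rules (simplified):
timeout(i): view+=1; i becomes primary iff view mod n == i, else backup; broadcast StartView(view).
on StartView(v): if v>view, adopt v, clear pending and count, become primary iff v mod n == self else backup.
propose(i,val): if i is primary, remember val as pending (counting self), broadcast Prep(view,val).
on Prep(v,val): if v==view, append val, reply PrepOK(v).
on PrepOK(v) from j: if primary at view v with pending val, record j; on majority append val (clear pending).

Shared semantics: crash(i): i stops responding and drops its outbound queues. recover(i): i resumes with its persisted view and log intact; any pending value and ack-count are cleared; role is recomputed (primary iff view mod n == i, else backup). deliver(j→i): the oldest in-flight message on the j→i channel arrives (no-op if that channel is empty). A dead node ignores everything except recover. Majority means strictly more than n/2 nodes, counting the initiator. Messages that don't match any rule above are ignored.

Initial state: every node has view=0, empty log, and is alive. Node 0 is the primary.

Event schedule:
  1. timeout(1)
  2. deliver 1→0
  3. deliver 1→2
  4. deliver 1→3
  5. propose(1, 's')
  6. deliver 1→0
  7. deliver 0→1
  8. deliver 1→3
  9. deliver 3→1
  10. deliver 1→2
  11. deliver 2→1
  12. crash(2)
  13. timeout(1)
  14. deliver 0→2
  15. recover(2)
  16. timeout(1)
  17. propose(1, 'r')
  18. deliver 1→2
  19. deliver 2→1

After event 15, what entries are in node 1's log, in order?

1. timeout(1):  <1:prim v1 ->
2. deliver 1→0:  <0:back v1 ->
3. deliver 1→2:  <2:back v1 ->
4. deliver 1→3:  <3:back v1 ->
5. propose(1,'s'):  nop
6. deliver 1→0:  <0:back v1 s>
7. deliver 0→1:  nop
8. deliver 1→3:  <3:back v1 s>
9. deliver 3→1:  <1:prim v1 s>
10. deliver 1→2:  <2:back v1 s>
11. deliver 2→1:  nop
12. crash(2):  <2:✗back v1 s>
13. timeout(1):  <1:back v2 s>
14. deliver 0→2:  nop
15. recover(2):  <2:back v1 s>

s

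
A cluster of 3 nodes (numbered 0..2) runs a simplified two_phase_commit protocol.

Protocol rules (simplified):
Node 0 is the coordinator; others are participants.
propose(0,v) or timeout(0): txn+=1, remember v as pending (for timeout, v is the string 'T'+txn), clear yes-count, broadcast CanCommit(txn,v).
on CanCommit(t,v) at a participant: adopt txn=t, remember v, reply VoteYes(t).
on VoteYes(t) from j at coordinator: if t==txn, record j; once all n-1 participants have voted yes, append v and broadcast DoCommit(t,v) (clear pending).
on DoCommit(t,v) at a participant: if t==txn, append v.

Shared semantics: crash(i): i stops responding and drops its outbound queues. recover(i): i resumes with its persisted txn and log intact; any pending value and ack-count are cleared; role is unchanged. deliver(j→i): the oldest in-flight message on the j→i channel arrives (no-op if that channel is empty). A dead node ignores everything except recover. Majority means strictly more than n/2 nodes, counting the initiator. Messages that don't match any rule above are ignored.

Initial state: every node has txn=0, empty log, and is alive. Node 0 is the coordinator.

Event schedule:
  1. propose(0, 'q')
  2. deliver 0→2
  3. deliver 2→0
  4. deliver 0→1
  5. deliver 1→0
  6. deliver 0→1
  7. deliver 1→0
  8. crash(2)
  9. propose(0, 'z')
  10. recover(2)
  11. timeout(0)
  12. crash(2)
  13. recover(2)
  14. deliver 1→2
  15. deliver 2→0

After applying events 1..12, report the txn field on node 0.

3

step 1 propose(0,'q'): 0={coor,t=1,log=-}
step 2 deliver 0→2: 2={part,t=1,log=-}
step 3 deliver 2→0: —
step 4 deliver 0→1: 1={part,t=1,log=-}
step 5 deliver 1→0: 0={coor,t=1,log=q}
step 6 deliver 0→1: 1={part,t=1,log=q}
step 7 deliver 1→0: —
step 8 crash(2): 2={✗part,t=1,log=-}
step 9 propose(0,'z'): 0={coor,t=2,log=q}
step 10 recover(2): 2={part,t=1,log=-}
step 11 timeout(0): 0={coor,t=3,log=q}
step 12 crash(2): 2={✗part,t=1,log=-}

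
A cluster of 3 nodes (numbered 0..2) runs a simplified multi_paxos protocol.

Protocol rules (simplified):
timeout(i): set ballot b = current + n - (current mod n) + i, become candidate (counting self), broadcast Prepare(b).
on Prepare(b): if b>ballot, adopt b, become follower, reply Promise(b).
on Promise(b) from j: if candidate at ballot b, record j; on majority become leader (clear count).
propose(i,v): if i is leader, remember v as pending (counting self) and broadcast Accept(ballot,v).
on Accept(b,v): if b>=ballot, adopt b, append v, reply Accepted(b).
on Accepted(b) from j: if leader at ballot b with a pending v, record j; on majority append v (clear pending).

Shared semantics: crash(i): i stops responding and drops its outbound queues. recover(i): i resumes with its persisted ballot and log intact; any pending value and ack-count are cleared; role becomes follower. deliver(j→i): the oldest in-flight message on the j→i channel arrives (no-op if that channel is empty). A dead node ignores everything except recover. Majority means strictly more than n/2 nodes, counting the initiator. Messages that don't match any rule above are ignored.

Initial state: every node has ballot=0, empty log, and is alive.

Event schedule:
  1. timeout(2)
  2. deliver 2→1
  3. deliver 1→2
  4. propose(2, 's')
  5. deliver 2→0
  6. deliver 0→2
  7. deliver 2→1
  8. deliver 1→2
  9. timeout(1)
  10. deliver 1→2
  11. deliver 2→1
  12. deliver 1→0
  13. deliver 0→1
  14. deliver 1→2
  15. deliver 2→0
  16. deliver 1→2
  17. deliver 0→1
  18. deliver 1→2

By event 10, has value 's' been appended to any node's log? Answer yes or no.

[1] timeout(2) → N2(cand b5 [-])
[2] deliver 2→1 → N1(foll b5 [-])
[3] deliver 1→2 → N2(lead b5 [-])
[4] propose(2,'s') → ∅
[5] deliver 2→0 → N0(foll b5 [-])
[6] deliver 0→2 → ∅
[7] deliver 2→1 → N1(foll b5 [s])
[8] deliver 1→2 → N2(lead b5 [s])
[9] timeout(1) → N1(cand b7 [s])
[10] deliver 1→2 → N2(foll b7 [s])

yes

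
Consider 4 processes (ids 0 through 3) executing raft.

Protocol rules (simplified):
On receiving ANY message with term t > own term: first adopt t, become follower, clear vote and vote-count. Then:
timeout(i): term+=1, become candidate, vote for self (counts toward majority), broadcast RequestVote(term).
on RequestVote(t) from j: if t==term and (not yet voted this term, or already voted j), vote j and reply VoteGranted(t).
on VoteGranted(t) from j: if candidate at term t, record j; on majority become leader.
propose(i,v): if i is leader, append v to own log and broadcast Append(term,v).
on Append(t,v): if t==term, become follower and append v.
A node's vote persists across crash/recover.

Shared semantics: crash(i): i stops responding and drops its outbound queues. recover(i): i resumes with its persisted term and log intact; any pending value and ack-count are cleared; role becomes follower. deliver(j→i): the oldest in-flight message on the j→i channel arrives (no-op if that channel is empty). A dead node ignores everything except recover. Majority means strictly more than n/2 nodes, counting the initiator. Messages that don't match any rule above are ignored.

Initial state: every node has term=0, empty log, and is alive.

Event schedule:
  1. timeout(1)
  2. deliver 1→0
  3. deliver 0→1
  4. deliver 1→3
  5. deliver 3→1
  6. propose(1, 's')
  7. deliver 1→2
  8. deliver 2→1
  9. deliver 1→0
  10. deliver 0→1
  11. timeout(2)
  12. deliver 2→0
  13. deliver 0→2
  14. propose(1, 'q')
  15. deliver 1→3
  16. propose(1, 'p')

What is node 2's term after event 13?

1. timeout(1):  <1:cand t1 ->
2. deliver 1→0:  <0:foll t1 ->
3. deliver 0→1:  nop
4. deliver 1→3:  <3:foll t1 ->
5. deliver 3→1:  <1:lead t1 ->
6. propose(1,'s'):  <1:lead t1 s>
7. deliver 1→2:  <2:foll t1 ->
8. deliver 2→1:  nop
9. deliver 1→0:  <0:foll t1 s>
10. deliver 0→1:  nop
11. timeout(2):  <2:cand t2 ->
12. deliver 2→0:  <0:foll t2 s>
13. deliver 0→2:  nop

2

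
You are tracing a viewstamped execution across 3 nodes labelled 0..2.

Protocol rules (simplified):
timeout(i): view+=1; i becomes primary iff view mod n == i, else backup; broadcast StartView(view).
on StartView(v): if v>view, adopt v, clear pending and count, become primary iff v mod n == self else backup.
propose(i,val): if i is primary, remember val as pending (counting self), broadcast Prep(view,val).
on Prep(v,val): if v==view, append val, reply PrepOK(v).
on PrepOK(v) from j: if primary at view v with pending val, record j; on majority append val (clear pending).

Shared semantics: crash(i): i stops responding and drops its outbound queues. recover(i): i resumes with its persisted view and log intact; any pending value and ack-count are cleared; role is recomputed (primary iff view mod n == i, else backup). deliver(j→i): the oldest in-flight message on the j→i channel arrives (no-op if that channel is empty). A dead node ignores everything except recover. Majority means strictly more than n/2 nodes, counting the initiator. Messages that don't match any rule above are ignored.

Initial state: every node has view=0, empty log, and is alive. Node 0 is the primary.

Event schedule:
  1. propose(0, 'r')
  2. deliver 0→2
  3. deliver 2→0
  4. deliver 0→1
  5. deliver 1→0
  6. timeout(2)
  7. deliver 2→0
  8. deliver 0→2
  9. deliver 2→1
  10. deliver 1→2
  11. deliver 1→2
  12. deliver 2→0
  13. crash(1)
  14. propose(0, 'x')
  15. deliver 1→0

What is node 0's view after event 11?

e1 propose(0,'r'): ·
e2 deliver 0→2: 2[back,v=0,r]
e3 deliver 2→0: 0[prim,v=0,r]
e4 deliver 0→1: 1[back,v=0,r]
e5 deliver 1→0: ·
e6 timeout(2): 2[back,v=1,r]
e7 deliver 2→0: 0[back,v=1,r]
e8 deliver 0→2: ·
e9 deliver 2→1: 1[prim,v=1,r]
e10 deliver 1→2: ·
e11 deliver 1→2: ·

1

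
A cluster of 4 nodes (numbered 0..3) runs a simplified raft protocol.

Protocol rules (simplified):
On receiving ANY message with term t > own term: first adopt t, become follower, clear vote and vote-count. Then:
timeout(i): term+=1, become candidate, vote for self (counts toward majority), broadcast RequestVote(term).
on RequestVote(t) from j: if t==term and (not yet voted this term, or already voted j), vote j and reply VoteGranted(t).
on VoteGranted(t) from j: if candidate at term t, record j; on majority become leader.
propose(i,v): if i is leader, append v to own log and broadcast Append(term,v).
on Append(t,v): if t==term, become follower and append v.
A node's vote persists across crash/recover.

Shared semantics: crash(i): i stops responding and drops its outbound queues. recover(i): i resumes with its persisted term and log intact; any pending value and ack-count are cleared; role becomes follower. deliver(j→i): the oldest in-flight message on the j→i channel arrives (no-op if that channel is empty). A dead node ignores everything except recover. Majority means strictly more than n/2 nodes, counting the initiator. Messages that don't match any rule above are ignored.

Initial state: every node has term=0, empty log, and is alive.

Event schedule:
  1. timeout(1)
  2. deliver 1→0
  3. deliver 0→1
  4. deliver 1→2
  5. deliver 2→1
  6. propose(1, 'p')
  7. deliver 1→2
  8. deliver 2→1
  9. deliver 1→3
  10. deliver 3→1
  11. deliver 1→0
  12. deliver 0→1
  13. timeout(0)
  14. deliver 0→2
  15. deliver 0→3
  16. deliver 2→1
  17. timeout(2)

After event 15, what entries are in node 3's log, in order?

e1 timeout(1): 1[cand,t=1,-]
e2 deliver 1→0: 0[foll,t=1,-]
e3 deliver 0→1: ·
e4 deliver 1→2: 2[foll,t=1,-]
e5 deliver 2→1: 1[lead,t=1,-]
e6 propose(1,'p'): 1[lead,t=1,p]
e7 deliver 1→2: 2[foll,t=1,p]
e8 deliver 2→1: ·
e9 deliver 1→3: 3[foll,t=1,-]
e10 deliver 3→1: ·
e11 deliver 1→0: 0[foll,t=1,p]
e12 deliver 0→1: ·
e13 timeout(0): 0[cand,t=2,p]
e14 deliver 0→2: 2[foll,t=2,p]
e15 deliver 0→3: 3[foll,t=2,-]

empty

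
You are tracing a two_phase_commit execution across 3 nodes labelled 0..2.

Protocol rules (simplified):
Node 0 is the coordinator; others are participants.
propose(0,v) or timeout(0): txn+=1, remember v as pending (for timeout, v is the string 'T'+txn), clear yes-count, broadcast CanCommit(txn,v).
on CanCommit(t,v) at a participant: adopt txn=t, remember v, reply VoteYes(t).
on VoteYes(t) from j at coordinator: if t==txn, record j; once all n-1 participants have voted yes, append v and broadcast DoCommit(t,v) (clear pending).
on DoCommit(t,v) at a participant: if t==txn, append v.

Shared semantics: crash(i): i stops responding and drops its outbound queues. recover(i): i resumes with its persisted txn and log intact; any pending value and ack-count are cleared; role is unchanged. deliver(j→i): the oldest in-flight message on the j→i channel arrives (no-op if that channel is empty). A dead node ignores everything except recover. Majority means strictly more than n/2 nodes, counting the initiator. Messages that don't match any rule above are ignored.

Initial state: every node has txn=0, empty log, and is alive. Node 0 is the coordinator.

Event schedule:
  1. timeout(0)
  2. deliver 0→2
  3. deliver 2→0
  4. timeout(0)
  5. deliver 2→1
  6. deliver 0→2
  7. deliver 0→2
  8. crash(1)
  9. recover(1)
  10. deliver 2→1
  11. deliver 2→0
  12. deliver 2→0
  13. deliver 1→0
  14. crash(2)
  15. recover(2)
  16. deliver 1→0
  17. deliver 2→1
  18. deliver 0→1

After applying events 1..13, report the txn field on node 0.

after 1 — timeout(0): n0:coor/t1/[-]
after 2 — deliver 0→2: n2:part/t1/[-]
after 3 — deliver 2→0: ·
after 4 — timeout(0): n0:coor/t2/[-]
after 5 — deliver 2→1: ·
after 6 — deliver 0→2: n2:part/t2/[-]
after 7 — deliver 0→2: ·
after 8 — crash(1): n1:✗part/t0/[-]
after 9 — recover(1): n1:part/t0/[-]
after 10 — deliver 2→1: ·
after 11 — deliver 2→0: ·
after 12 — deliver 2→0: ·
after 13 — deliver 1→0: ·

2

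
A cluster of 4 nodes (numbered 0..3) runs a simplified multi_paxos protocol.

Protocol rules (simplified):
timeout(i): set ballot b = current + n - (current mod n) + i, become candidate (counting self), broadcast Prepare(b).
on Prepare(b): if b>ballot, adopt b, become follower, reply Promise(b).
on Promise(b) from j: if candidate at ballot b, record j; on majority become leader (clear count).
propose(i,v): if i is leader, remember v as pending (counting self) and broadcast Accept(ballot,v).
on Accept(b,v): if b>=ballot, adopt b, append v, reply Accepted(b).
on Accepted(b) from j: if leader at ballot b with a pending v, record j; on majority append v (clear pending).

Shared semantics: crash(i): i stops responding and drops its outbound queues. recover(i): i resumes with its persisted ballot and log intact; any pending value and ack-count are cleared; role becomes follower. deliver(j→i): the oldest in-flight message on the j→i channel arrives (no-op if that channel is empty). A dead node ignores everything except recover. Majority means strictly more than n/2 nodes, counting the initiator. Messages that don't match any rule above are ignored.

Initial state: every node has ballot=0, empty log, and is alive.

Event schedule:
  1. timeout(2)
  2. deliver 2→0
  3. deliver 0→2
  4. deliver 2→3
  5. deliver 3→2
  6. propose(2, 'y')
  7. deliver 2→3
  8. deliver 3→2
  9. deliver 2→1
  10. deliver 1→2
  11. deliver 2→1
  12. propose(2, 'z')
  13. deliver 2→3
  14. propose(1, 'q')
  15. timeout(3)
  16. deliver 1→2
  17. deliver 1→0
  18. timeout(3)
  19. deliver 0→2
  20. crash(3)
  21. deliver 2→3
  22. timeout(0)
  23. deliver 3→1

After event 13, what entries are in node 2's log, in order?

empty

step 1 timeout(2): 2={cand,b=6,log=-}
step 2 deliver 2→0: 0={foll,b=6,log=-}
step 3 deliver 0→2: —
step 4 deliver 2→3: 3={foll,b=6,log=-}
step 5 deliver 3→2: 2={lead,b=6,log=-}
step 6 propose(2,'y'): —
step 7 deliver 2→3: 3={foll,b=6,log=y}
step 8 deliver 3→2: —
step 9 deliver 2→1: 1={foll,b=6,log=-}
step 10 deliver 1→2: —
step 11 deliver 2→1: 1={foll,b=6,log=y}
step 12 propose(2,'z'): —
step 13 deliver 2→3: 3={foll,b=6,log=y,z}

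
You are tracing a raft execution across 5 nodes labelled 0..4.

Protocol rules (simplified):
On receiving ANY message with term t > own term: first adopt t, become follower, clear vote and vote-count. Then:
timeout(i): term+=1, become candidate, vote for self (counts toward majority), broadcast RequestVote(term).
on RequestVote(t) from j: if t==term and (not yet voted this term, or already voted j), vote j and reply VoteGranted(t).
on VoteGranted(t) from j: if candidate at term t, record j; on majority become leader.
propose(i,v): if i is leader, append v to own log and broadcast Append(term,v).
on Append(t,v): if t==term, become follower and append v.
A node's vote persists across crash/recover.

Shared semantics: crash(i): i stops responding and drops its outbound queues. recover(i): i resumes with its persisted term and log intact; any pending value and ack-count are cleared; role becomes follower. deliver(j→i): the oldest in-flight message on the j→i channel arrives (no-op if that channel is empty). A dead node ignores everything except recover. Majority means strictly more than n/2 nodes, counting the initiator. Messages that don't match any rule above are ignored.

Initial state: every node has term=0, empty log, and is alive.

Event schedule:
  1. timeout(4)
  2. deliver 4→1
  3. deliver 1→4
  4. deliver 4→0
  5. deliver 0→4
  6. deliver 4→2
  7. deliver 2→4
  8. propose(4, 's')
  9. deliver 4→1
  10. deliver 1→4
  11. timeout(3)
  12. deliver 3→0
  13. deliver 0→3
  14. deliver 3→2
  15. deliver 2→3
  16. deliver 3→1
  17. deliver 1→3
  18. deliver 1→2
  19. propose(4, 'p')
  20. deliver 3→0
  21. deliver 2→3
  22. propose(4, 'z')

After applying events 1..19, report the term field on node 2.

after 1 — timeout(4): n4:cand/t1/[-]
after 2 — deliver 4→1: n1:foll/t1/[-]
after 3 — deliver 1→4: ·
after 4 — deliver 4→0: n0:foll/t1/[-]
after 5 — deliver 0→4: n4:lead/t1/[-]
after 6 — deliver 4→2: n2:foll/t1/[-]
after 7 — deliver 2→4: ·
after 8 — propose(4,'s'): n4:lead/t1/[s]
after 9 — deliver 4→1: n1:foll/t1/[s]
after 10 — deliver 1→4: ·
after 11 — timeout(3): n3:cand/t1/[-]
after 12 — deliver 3→0: ·
after 13 — deliver 0→3: ·
after 14 — deliver 3→2: ·
after 15 — deliver 2→3: ·
after 16 — deliver 3→1: ·
after 17 — deliver 1→3: ·
after 18 — deliver 1→2: ·
after 19 — propose(4,'p'): n4:lead/t1/[s,p]

1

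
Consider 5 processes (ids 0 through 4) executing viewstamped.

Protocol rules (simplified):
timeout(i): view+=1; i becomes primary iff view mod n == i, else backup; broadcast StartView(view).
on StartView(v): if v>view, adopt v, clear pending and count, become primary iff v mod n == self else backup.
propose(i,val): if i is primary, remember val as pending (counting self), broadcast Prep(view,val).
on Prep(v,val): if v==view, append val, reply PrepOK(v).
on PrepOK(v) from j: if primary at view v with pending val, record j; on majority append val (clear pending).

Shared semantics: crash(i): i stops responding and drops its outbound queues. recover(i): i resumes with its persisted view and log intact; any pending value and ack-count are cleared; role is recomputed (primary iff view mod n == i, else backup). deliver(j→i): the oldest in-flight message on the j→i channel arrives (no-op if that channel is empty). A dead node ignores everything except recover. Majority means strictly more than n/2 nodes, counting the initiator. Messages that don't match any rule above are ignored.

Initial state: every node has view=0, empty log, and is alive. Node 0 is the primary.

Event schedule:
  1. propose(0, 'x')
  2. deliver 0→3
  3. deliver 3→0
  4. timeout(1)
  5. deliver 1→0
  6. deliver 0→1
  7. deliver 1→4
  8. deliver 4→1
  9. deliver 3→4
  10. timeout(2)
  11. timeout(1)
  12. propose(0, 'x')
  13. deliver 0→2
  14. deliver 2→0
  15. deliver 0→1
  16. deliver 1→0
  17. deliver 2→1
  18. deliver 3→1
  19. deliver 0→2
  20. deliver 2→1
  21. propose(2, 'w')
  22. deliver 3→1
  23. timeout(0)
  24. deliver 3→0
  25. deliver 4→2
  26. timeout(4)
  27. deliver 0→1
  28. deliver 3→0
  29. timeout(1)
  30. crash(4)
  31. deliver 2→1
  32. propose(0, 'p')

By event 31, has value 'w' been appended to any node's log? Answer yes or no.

1. propose(0,'x'):  nop
2. deliver 0→3:  <3:back v0 x>
3. deliver 3→0:  nop
4. timeout(1):  <1:prim v1 ->
5. deliver 1→0:  <0:back v1 ->
6. deliver 0→1:  nop
7. deliver 1→4:  <4:back v1 ->
8. deliver 4→1:  nop
9. deliver 3→4:  nop
10. timeout(2):  <2:back v1 ->
11. timeout(1):  <1:back v2 ->
12. propose(0,'x'):  nop
13. deliver 0→2:  nop
14. deliver 2→0:  nop
15. deliver 0→1:  nop
16. deliver 1→0:  <0:back v2 ->
17. deliver 2→1:  nop
18. deliver 3→1:  nop
19. deliver 0→2:  nop
20. deliver 2→1:  nop
21. propose(2,'w'):  nop
22. deliver 3→1:  nop
23. timeout(0):  <0:back v3 ->
24. deliver 3→0:  nop
25. deliver 4→2:  nop
26. timeout(4):  <4:back v2 ->
27. deliver 0→1:  <1:back v3 ->
28. deliver 3→0:  nop
29. timeout(1):  <1:back v4 ->
30. crash(4):  <4:✗back v2 ->
31. deliver 2→1:  nop

no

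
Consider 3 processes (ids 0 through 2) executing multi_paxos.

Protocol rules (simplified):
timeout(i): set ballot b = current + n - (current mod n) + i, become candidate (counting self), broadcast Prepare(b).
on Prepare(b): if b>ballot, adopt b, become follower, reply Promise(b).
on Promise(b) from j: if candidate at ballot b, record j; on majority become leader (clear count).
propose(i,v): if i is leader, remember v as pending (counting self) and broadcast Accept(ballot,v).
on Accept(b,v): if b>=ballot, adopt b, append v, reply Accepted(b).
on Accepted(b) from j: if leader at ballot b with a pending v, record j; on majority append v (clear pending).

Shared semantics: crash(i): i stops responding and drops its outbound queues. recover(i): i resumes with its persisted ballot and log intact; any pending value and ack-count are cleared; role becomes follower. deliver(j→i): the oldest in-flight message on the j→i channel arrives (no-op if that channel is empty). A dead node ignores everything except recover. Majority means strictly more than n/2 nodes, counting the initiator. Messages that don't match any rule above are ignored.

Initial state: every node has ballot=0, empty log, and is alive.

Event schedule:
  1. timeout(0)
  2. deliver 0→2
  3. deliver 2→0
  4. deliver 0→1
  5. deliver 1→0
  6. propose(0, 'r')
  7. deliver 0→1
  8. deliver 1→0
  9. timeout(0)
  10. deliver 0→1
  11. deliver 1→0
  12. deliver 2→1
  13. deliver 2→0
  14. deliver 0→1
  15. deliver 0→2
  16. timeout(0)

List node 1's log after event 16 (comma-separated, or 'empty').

r

after 1 — timeout(0): n0:cand/b3/[-]
after 2 — deliver 0→2: n2:foll/b3/[-]
after 3 — deliver 2→0: n0:lead/b3/[-]
after 4 — deliver 0→1: n1:foll/b3/[-]
after 5 — deliver 1→0: ·
after 6 — propose(0,'r'): ·
after 7 — deliver 0→1: n1:foll/b3/[r]
after 8 — deliver 1→0: n0:lead/b3/[r]
after 9 — timeout(0): n0:cand/b6/[r]
after 10 — deliver 0→1: n1:foll/b6/[r]
after 11 — deliver 1→0: n0:lead/b6/[r]
after 12 — deliver 2→1: ·
after 13 — deliver 2→0: ·
after 14 — deliver 0→1: ·
after 15 — deliver 0→2: n2:foll/b3/[r]
after 16 — timeout(0): n0:cand/b9/[r]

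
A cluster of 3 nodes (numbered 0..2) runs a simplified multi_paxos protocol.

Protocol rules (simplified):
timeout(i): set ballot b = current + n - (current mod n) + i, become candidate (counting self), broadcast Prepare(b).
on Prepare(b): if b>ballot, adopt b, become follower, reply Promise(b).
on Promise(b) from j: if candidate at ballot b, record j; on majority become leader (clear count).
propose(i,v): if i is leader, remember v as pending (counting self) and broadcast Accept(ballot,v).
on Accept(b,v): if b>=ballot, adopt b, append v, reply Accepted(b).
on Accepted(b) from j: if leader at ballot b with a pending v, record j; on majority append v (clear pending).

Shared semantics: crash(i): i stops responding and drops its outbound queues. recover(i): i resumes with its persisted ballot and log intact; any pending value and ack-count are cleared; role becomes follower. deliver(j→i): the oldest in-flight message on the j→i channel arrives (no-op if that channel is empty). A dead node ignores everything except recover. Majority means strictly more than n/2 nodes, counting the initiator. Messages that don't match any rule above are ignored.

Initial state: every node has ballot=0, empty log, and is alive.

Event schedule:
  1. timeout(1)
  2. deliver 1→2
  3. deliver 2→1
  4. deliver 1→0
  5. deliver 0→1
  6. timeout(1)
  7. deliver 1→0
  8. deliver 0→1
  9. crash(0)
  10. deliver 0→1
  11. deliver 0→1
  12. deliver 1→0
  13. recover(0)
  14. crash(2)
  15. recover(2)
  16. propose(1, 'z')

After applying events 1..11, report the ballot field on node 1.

e1 timeout(1): 1[cand,b=4,-]
e2 deliver 1→2: 2[foll,b=4,-]
e3 deliver 2→1: 1[lead,b=4,-]
e4 deliver 1→0: 0[foll,b=4,-]
e5 deliver 0→1: ·
e6 timeout(1): 1[cand,b=7,-]
e7 deliver 1→0: 0[foll,b=7,-]
e8 deliver 0→1: 1[lead,b=7,-]
e9 crash(0): 0[✗foll,b=7,-]
e10 deliver 0→1: ·
e11 deliver 0→1: ·

7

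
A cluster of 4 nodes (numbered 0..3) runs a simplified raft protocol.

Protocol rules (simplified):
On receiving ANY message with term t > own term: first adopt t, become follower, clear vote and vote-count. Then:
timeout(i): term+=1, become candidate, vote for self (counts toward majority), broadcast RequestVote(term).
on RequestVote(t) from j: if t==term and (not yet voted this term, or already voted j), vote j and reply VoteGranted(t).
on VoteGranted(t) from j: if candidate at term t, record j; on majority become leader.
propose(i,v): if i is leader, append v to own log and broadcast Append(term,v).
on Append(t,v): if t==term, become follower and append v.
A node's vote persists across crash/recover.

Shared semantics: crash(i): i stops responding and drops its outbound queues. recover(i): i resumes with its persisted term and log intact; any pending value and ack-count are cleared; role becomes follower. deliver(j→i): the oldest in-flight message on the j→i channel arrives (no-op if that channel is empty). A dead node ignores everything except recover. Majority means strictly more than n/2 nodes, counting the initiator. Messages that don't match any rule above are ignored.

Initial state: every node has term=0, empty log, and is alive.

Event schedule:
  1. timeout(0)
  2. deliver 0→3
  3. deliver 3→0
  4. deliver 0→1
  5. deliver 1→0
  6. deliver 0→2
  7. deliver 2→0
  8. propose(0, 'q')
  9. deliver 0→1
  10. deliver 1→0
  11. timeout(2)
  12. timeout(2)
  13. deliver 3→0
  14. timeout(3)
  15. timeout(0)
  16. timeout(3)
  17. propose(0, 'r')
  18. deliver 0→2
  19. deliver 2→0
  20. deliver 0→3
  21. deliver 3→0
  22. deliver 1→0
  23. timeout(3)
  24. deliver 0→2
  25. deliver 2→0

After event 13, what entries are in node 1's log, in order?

e1 timeout(0): 0[cand,t=1,-]
e2 deliver 0→3: 3[foll,t=1,-]
e3 deliver 3→0: ·
e4 deliver 0→1: 1[foll,t=1,-]
e5 deliver 1→0: 0[lead,t=1,-]
e6 deliver 0→2: 2[foll,t=1,-]
e7 deliver 2→0: ·
e8 propose(0,'q'): 0[lead,t=1,q]
e9 deliver 0→1: 1[foll,t=1,q]
e10 deliver 1→0: ·
e11 timeout(2): 2[cand,t=2,-]
e12 timeout(2): 2[cand,t=3,-]
e13 deliver 3→0: ·

q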